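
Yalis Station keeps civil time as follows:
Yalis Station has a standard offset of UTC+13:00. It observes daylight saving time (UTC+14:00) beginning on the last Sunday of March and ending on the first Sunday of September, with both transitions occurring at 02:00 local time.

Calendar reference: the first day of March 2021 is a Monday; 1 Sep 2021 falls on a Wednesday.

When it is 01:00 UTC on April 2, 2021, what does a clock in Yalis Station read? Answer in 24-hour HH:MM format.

15:00

1 March 2021 is a Monday, so Sundays fall on 7, 14, 21, 28; the last is March 28.
1 September 2021 is a Wednesday, so the first Sunday is September 5.
At the standard offset (UTC+13:00), 01:00 UTC + 13h = 14:00 Yalis Station standard time.
The standard-time date in Yalis Station, April 2, 2021, lies within the daylight-saving period (28 March – 5 September), so Yalis Station is on daylight time, UTC+14:00.
01:00 UTC + 14h = 15:00 local.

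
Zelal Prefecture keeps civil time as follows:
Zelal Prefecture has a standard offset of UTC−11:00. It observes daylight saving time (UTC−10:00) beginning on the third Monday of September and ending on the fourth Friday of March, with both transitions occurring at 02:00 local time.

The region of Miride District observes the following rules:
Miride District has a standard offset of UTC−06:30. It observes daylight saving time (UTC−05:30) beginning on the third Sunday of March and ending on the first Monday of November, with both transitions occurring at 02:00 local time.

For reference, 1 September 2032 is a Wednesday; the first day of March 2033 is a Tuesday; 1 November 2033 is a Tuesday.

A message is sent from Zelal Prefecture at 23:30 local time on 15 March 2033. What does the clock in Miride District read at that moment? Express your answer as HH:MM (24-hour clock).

1 September 2032 is a Wednesday, so the first Monday is September 6 and the third is September 20.
1 March 2033 is a Tuesday, so the first Friday is March 4 and the fourth is March 25.
Daylight saving runs 20 September 2032 – 25 March 2033; 15 March 2033 is inside that window, so Zelal Prefecture is at UTC−10:00.
23:30 Zelal Prefecture + 10h = 09:30 UTC (rolling into the next day, 16 March 2033).
1 March 2033 is a Tuesday, so the first Sunday is March 6 and the third is March 20.
1 November 2033 is a Tuesday, so the first Monday is November 7.
At the standard offset (UTC−06:30), 09:30 UTC − 6h30m = 03:00 Miride District standard time.
The standard-time date in Miride District, 16 March 2033, is outside the daylight-saving period (20 March – 7 November), so Miride District is on standard time, UTC−06:30.
09:30 UTC − 6h30m = 03:00 Miride District.

03:00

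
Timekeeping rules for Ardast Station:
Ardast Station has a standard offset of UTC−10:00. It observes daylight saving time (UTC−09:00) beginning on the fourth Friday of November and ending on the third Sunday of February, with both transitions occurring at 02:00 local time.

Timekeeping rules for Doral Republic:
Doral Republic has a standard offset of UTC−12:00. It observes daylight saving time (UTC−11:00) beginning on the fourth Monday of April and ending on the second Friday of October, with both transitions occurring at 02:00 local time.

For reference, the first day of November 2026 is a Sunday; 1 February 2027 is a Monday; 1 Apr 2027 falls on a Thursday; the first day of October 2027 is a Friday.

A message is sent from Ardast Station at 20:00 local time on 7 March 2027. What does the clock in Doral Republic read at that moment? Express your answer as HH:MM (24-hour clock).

1 November 2026 is a Sunday, so the first Friday is November 6 and the fourth is November 27.
1 February 2027 is a Monday, so the first Sunday is February 7 and the third is February 21.
7 March 2027 is outside the daylight-saving period (27 November 2026 – 21 February 2027), so Ardast Station is on standard time, UTC−10:00.
20:00 Ardast Station + 10h = 06:00 UTC (rolling into the next day, 8 March 2027).
1 April 2027 is a Thursday, so the first Monday is April 5 and the fourth is April 26.
1 October 2027 is a Friday, so the first Friday is October 1 and the second is October 8.
At the standard offset (UTC−12:00), 06:00 UTC − 12h = 18:00 Doral Republic standard time (rolling into the previous day, 7 March 2027).
The standard-time date in Doral Republic, 7 March 2027, is outside the daylight-saving period (26 April – 8 October), so Doral Republic is on standard time, UTC−12:00.
06:00 UTC − 12h = 18:00 Doral Republic (rolling into the previous day, 7 March 2027).

18:00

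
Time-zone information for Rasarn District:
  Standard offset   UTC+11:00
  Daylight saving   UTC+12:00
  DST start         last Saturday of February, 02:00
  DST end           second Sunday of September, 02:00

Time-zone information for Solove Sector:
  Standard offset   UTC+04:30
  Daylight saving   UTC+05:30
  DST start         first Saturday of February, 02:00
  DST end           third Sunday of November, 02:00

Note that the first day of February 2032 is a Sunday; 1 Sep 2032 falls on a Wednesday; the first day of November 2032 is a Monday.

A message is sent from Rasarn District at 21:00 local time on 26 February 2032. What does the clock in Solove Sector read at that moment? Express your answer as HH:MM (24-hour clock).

15:30

1 February 2032 is a Sunday, so Saturdays fall on 7, 14, 21, 28; the last is February 28.
1 September 2032 is a Wednesday, so the first Sunday is September 5 and the second is September 12.
26 February 2032 does not fall between 28 February and 12 September, so daylight saving is not in effect and Rasarn District is at UTC+11:00.
21:00 Rasarn District − 11h = 10:00 UTC.
1 February 2032 is a Sunday, so the first Saturday is February 7.
1 November 2032 is a Monday, so the first Sunday is November 7 and the third is November 21.
At the standard offset (UTC+04:30), 10:00 UTC + 4h30m = 14:30 Solove Sector standard time.
The standard-time date in Solove Sector, 26 February 2032, falls between 7 February and 21 November, so daylight saving is in effect and Solove Sector is at UTC+05:30.
10:00 UTC + 5h30m = 15:30 Solove Sector.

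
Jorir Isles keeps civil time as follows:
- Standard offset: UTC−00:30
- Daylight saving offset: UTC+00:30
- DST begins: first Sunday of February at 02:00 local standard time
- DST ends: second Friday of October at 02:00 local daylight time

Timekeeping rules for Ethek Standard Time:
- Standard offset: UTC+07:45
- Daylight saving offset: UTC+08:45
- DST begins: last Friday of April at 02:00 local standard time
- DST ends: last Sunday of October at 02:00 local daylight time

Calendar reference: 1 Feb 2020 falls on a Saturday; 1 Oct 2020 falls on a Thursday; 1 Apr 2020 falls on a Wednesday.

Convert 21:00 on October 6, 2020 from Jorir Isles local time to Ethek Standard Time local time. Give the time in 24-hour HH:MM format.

05:15

1 February 2020 is a Saturday, so the first Sunday is February 2.
1 October 2020 is a Thursday, so the first Friday is October 2 and the second is October 9.
October 6, 2020 lies within the daylight-saving period (2 February – 9 October), so Jorir Isles is on daylight time, UTC+00:30.
21:00 Jorir Isles − 0h30m = 20:30 UTC.
1 April 2020 is a Wednesday, so Fridays fall on 3, 10, 17, 24; the last is April 24.
1 October 2020 is a Thursday, so Sundays fall on 4, 11, 18, 25; the last is October 25.
At the standard offset (UTC+07:45), 20:30 UTC + 7h45m = 04:15 Ethek Standard Time standard time (rolling into the next day, 7 October 2020).
The standard-time date in Ethek Standard Time, October 7, 2020, falls between 24 April and 25 October, so daylight saving is in effect and Ethek Standard Time is at UTC+08:45.
20:30 UTC + 8h45m = 05:15 Ethek Standard Time (rolling into the next day, 7 October 2020).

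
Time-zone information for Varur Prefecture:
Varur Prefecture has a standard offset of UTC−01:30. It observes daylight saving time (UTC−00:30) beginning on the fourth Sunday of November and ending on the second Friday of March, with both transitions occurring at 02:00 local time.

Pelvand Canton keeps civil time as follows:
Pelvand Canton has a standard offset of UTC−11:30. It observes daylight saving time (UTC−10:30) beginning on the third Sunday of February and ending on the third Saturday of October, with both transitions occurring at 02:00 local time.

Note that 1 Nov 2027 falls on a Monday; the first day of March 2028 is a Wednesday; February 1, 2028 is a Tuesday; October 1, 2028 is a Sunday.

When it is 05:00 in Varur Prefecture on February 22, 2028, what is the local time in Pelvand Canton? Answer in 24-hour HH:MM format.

1 November 2027 is a Monday, so the first Sunday is November 7 and the fourth is November 28.
1 March 2028 is a Wednesday, so the first Friday is March 3 and the second is March 10.
Daylight saving runs 28 November 2027 – 10 March 2028; February 22, 2028 is inside that window, so Varur Prefecture is at UTC−00:30.
05:00 Varur Prefecture + 0h30m = 05:30 UTC.
1 February 2028 is a Tuesday, so the first Sunday is February 6 and the third is February 20.
1 October 2028 is a Sunday, so the first Saturday is October 7 and the third is October 21.
At the standard offset (UTC−11:30), 05:30 UTC − 11h30m = 18:00 Pelvand Canton standard time (rolling into the previous day, 21 February 2028).
The standard-time date in Pelvand Canton, February 21, 2028, lies within the daylight-saving period (20 February – 21 October), so Pelvand Canton is on daylight time, UTC−10:30.
05:30 UTC − 10h30m = 19:00 Pelvand Canton (rolling into the previous day, 21 February 2028).

19:00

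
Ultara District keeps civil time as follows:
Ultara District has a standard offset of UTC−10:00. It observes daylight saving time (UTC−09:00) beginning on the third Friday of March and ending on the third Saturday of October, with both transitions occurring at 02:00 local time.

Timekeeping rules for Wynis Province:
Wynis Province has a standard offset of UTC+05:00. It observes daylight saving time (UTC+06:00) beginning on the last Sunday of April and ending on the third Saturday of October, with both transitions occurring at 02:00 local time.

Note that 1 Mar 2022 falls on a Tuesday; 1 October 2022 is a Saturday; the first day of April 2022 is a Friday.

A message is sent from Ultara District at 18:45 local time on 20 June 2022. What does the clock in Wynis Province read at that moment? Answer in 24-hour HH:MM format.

09:45

1 March 2022 is a Tuesday, so the first Friday is March 4 and the third is March 18.
1 October 2022 is a Saturday, so the first Saturday is October 1 and the third is October 15.
20 June 2022 falls between 18 March and 15 October, so daylight saving is in effect and Ultara District is at UTC−09:00.
18:45 Ultara District + 9h = 03:45 UTC (rolling into the next day, 21 June 2022).
1 April 2022 is a Friday, so Sundays fall on 3, 10, 17, 24; the last is April 24.
1 October 2022 is a Saturday, so the first Saturday is October 1 and the third is October 15.
At the standard offset (UTC+05:00), 03:45 UTC + 5h = 08:45 Wynis Province standard time.
The standard-time date in Wynis Province, 21 June 2022, lies within the daylight-saving period (24 April – 15 October), so Wynis Province is on daylight time, UTC+06:00.
03:45 UTC + 6h = 09:45 Wynis Province.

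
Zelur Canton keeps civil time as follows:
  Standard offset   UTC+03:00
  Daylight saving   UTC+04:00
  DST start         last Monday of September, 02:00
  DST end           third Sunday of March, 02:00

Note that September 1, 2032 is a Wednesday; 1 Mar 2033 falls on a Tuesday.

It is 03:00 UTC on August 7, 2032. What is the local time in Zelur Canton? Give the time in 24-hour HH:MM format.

06:00

1 September 2032 is a Wednesday, so Mondays fall on 6, 13, 20, 27; the last is September 27.
1 March 2033 is a Tuesday, so the first Sunday is March 6 and the third is March 20.
At the standard offset (UTC+03:00), 03:00 UTC + 3h = 06:00 Zelur Canton standard time.
The standard-time date in Zelur Canton, August 7, 2032, is outside the daylight-saving period (27 September 2032 – 20 March 2033), so Zelur Canton is on standard time, UTC+03:00.
03:00 UTC + 3h = 06:00 local.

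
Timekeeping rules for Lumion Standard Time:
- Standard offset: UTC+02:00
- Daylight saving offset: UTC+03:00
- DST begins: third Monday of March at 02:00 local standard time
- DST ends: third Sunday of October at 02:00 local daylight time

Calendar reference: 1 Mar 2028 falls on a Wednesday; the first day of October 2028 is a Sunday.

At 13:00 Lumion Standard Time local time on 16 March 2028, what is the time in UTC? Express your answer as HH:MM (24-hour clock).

1 March 2028 is a Wednesday, so the first Monday is March 6 and the third is March 20.
1 October 2028 is a Sunday, so the first Sunday is October 1 and the third is October 15.
16 March 2028 is outside the daylight-saving period (20 March – 15 October), so Lumion Standard Time is on standard time, UTC+02:00.
13:00 local − 2h = 11:00 UTC.

11:00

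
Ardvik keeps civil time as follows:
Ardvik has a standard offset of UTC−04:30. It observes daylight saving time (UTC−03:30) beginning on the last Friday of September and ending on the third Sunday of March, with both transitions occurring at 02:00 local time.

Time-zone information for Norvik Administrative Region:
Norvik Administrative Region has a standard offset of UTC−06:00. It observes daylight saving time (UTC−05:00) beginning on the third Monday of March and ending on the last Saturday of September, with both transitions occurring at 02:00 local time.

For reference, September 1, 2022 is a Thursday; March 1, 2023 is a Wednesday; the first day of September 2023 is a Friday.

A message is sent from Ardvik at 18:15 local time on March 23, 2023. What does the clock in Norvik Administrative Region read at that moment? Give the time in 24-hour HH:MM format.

17:45

1 September 2022 is a Thursday, so Fridays fall on 2, 9, 16, 23, 30; the last is September 30.
1 March 2023 is a Wednesday, so the first Sunday is March 5 and the third is March 19.
March 23, 2023 does not fall between 30 September 2022 and 19 March 2023, so daylight saving is not in effect and Ardvik is at UTC−04:30.
18:15 Ardvik + 4h30m = 22:45 UTC.
1 March 2023 is a Wednesday, so the first Monday is March 6 and the third is March 20.
1 September 2023 is a Friday, so Saturdays fall on 2, 9, 16, 23, 30; the last is September 30.
At the standard offset (UTC−06:00), 22:45 UTC − 6h = 16:45 Norvik Administrative Region standard time.
Daylight saving runs 20 March – 30 September; the standard-time date in Norvik Administrative Region, March 23, 2023, is inside that window, so Norvik Administrative Region is at UTC−05:00.
22:45 UTC − 5h = 17:45 Norvik Administrative Region.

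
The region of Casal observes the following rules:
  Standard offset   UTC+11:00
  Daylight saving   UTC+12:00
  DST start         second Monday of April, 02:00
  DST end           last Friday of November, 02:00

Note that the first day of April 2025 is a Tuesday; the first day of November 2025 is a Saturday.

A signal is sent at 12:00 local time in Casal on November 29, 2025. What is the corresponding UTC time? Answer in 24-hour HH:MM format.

01:00

1 April 2025 is a Tuesday, so the first Monday is April 7 and the second is April 14.
1 November 2025 is a Saturday, so Fridays fall on 7, 14, 21, 28; the last is November 28.
November 29, 2025 does not fall between 14 April and 28 November, so daylight saving is not in effect and Casal is at UTC+11:00.
12:00 local − 11h = 01:00 UTC.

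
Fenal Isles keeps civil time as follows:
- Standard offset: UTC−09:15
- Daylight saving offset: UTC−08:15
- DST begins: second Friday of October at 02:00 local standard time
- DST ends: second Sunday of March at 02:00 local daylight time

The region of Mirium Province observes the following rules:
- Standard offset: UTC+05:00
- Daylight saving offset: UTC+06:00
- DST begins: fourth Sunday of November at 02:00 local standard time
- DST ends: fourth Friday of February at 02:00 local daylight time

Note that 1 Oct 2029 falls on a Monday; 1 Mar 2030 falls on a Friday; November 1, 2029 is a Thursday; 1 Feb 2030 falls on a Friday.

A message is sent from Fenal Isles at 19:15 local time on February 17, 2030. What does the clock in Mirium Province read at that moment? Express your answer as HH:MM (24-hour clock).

09:30

1 October 2029 is a Monday, so the first Friday is October 5 and the second is October 12.
1 March 2030 is a Friday, so the first Sunday is March 3 and the second is March 10.
February 17, 2030 lies within the daylight-saving period (12 October 2029 – 10 March 2030), so Fenal Isles is on daylight time, UTC−08:15.
19:15 Fenal Isles + 8h15m = 03:30 UTC (rolling into the next day, 18 February 2030).
1 November 2029 is a Thursday, so the first Sunday is November 4 and the fourth is November 25.
1 February 2030 is a Friday, so the first Friday is February 1 and the fourth is February 22.
At the standard offset (UTC+05:00), 03:30 UTC + 5h = 08:30 Mirium Province standard time.
Daylight saving runs 25 November 2029 – 22 February 2030; the standard-time date in Mirium Province, February 18, 2030, is inside that window, so Mirium Province is at UTC+06:00.
03:30 UTC + 6h = 09:30 Mirium Province.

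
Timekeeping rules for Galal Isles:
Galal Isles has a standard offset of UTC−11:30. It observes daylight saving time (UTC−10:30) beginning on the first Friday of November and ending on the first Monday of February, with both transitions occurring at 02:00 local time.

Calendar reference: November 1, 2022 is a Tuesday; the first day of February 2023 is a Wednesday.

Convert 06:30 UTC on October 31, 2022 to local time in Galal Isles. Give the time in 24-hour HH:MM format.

1 November 2022 is a Tuesday, so the first Friday is November 4.
1 February 2023 is a Wednesday, so the first Monday is February 6.
At the standard offset (UTC−11:30), 06:30 UTC − 11h30m = 19:00 Galal Isles standard time (rolling into the previous day, 30 October 2022).
Daylight saving runs 4 November 2022 – 6 February 2023; the standard-time date in Galal Isles, October 30, 2022, is outside that window, so Galal Isles is on standard time at UTC−11:30.
06:30 UTC − 11h30m = 19:00 local (rolling into the previous day, 30 October 2022).

19:00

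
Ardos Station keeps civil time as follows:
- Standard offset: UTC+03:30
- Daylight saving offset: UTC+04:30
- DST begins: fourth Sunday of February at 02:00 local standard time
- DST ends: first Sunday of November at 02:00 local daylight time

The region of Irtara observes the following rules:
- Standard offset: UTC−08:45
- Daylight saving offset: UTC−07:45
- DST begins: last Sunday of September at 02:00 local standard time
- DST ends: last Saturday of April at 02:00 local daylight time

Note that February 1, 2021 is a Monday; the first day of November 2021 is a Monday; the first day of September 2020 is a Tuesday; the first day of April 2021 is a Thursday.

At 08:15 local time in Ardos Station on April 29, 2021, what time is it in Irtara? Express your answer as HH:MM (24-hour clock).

19:00

1 February 2021 is a Monday, so the first Sunday is February 7 and the fourth is February 28.
1 November 2021 is a Monday, so the first Sunday is November 7.
April 29, 2021 lies within the daylight-saving period (28 February – 7 November), so Ardos Station is on daylight time, UTC+04:30.
08:15 Ardos Station − 4h30m = 03:45 UTC.
1 September 2020 is a Tuesday, so Sundays fall on 6, 13, 20, 27; the last is September 27.
1 April 2021 is a Thursday, so Saturdays fall on 3, 10, 17, 24; the last is April 24.
At the standard offset (UTC−08:45), 03:45 UTC − 8h45m = 19:00 Irtara standard time (rolling into the previous day, 28 April 2021).
The standard-time date in Irtara, April 28, 2021, does not fall between 27 September 2020 and 24 April 2021, so daylight saving is not in effect and Irtara is at UTC−08:45.
03:45 UTC − 8h45m = 19:00 Irtara (rolling into the previous day, 28 April 2021).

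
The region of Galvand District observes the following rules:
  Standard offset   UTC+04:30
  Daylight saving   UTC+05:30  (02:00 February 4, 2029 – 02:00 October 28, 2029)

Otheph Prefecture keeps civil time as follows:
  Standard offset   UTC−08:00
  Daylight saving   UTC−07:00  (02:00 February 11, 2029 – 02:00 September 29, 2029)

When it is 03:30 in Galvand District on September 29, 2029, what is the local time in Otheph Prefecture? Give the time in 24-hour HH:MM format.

Daylight saving runs 4 February – 28 October; September 29, 2029 is inside that window, so Galvand District is at UTC+05:30.
03:30 Galvand District − 5h30m = 22:00 UTC (rolling into the previous day, 28 September 2029).
At the standard offset (UTC−08:00), 22:00 UTC − 8h = 14:00 Otheph Prefecture standard time.
The standard-time date in Otheph Prefecture, September 28, 2029, falls between 11 February and 29 September, so daylight saving is in effect and Otheph Prefecture is at UTC−07:00.
22:00 UTC − 7h = 15:00 Otheph Prefecture.

15:00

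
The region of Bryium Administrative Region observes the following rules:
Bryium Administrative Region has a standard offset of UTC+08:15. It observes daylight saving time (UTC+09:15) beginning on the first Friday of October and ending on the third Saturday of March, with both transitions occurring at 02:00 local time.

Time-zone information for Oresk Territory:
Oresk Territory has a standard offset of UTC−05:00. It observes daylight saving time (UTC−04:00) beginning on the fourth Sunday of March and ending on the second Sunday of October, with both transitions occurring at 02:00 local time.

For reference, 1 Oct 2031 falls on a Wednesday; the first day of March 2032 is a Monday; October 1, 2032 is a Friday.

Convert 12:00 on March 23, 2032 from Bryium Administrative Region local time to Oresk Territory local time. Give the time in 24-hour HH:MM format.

22:45

1 October 2031 is a Wednesday, so the first Friday is October 3.
1 March 2032 is a Monday, so the first Saturday is March 6 and the third is March 20.
March 23, 2032 does not fall between 3 October 2031 and 20 March 2032, so daylight saving is not in effect and Bryium Administrative Region is at UTC+08:15.
12:00 Bryium Administrative Region − 8h15m = 03:45 UTC.
1 March 2032 is a Monday, so the first Sunday is March 7 and the fourth is March 28.
1 October 2032 is a Friday, so the first Sunday is October 3 and the second is October 10.
At the standard offset (UTC−05:00), 03:45 UTC − 5h = 22:45 Oresk Territory standard time (rolling into the previous day, 22 March 2032).
The standard-time date in Oresk Territory, March 22, 2032, is outside the daylight-saving period (28 March – 10 October), so Oresk Territory is on standard time, UTC−05:00.
03:45 UTC − 5h = 22:45 Oresk Territory (rolling into the previous day, 22 March 2032).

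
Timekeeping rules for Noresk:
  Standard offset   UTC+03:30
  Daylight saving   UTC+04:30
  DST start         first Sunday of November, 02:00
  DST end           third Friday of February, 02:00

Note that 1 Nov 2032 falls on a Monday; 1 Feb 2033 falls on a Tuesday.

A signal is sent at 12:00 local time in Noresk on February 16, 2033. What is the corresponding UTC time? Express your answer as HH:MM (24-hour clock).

1 November 2032 is a Monday, so the first Sunday is November 7.
1 February 2033 is a Tuesday, so the first Friday is February 4 and the third is February 18.
Daylight saving runs 7 November 2032 – 18 February 2033; February 16, 2033 is inside that window, so Noresk is at UTC+04:30.
12:00 local − 4h30m = 07:30 UTC.

07:30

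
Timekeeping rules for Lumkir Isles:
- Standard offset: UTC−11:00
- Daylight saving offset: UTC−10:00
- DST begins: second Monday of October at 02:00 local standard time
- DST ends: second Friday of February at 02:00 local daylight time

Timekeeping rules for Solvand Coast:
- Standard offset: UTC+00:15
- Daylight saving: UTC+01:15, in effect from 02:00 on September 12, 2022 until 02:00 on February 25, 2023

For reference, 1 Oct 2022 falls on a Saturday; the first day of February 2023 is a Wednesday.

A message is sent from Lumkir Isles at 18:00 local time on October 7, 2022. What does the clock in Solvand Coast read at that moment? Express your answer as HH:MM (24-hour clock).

1 October 2022 is a Saturday, so the first Monday is October 3 and the second is October 10.
1 February 2023 is a Wednesday, so the first Friday is February 3 and the second is February 10.
October 7, 2022 is outside the daylight-saving period (10 October 2022 – 10 February 2023), so Lumkir Isles is on standard time, UTC−11:00.
18:00 Lumkir Isles + 11h = 05:00 UTC (rolling into the next day, 8 October 2022).
At the standard offset (UTC+00:15), 05:00 UTC + 0h15m = 05:15 Solvand Coast standard time.
The standard-time date in Solvand Coast, October 8, 2022, lies within the daylight-saving period (12 September 2022 – 25 February 2023), so Solvand Coast is on daylight time, UTC+01:15.
05:00 UTC + 1h15m = 06:15 Solvand Coast.

06:15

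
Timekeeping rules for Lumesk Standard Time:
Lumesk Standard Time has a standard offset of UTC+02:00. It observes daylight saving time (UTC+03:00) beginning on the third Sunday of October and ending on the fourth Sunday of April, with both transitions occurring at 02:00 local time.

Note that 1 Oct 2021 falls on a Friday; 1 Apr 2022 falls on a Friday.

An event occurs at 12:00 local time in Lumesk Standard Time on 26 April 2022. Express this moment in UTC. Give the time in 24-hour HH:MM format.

10:00

1 October 2021 is a Friday, so the first Sunday is October 3 and the third is October 17.
1 April 2022 is a Friday, so the first Sunday is April 3 and the fourth is April 24.
26 April 2022 does not fall between 17 October 2021 and 24 April 2022, so daylight saving is not in effect and Lumesk Standard Time is at UTC+02:00.
12:00 local − 2h = 10:00 UTC.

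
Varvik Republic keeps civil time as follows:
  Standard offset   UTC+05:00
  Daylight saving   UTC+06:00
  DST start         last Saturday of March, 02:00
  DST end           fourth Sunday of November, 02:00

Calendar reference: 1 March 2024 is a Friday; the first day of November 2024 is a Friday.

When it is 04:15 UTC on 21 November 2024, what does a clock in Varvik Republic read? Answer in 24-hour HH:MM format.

1 March 2024 is a Friday, so Saturdays fall on 2, 9, 16, 23, 30; the last is March 30.
1 November 2024 is a Friday, so the first Sunday is November 3 and the fourth is November 24.
At the standard offset (UTC+05:00), 04:15 UTC + 5h = 09:15 Varvik Republic standard time.
The standard-time date in Varvik Republic, 21 November 2024, lies within the daylight-saving period (30 March – 24 November), so Varvik Republic is on daylight time, UTC+06:00.
04:15 UTC + 6h = 10:15 local.

10:15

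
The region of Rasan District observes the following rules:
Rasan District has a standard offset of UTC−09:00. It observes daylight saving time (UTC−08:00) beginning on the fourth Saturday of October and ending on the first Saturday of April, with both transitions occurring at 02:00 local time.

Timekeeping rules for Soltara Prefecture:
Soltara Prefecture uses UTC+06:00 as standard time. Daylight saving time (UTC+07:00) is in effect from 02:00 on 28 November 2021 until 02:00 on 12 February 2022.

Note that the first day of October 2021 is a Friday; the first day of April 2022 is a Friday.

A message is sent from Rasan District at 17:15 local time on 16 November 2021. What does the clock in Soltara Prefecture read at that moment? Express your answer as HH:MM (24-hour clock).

07:15

1 October 2021 is a Friday, so the first Saturday is October 2 and the fourth is October 23.
1 April 2022 is a Friday, so the first Saturday is April 2.
16 November 2021 falls between 23 October 2021 and 2 April 2022, so daylight saving is in effect and Rasan District is at UTC−08:00.
17:15 Rasan District + 8h = 01:15 UTC (rolling into the next day, 17 November 2021).
At the standard offset (UTC+06:00), 01:15 UTC + 6h = 07:15 Soltara Prefecture standard time.
The standard-time date in Soltara Prefecture, 17 November 2021, does not fall between 28 November 2021 and 12 February 2022, so daylight saving is not in effect and Soltara Prefecture is at UTC+06:00.
01:15 UTC + 6h = 07:15 Soltara Prefecture.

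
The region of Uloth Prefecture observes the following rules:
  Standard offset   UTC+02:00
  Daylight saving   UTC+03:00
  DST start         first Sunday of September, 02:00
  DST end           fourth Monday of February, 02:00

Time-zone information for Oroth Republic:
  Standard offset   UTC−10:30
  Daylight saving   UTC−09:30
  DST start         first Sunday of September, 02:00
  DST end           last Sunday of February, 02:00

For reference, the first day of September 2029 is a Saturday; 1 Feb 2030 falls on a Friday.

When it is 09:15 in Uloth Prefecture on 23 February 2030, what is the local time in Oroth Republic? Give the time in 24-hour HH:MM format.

20:45

1 September 2029 is a Saturday, so the first Sunday is September 2.
1 February 2030 is a Friday, so the first Monday is February 4 and the fourth is February 25.
23 February 2030 falls between 2 September 2029 and 25 February 2030, so daylight saving is in effect and Uloth Prefecture is at UTC+03:00.
09:15 Uloth Prefecture − 3h = 06:15 UTC.
1 September 2029 is a Saturday, so the first Sunday is September 2.
1 February 2030 is a Friday, so Sundays fall on 3, 10, 17, 24; the last is February 24.
At the standard offset (UTC−10:30), 06:15 UTC − 10h30m = 19:45 Oroth Republic standard time (rolling into the previous day, 22 February 2030).
Daylight saving runs 2 September 2029 – 24 February 2030; the standard-time date in Oroth Republic, 22 February 2030, is inside that window, so Oroth Republic is at UTC−09:30.
06:15 UTC − 9h30m = 20:45 Oroth Republic (rolling into the previous day, 22 February 2030).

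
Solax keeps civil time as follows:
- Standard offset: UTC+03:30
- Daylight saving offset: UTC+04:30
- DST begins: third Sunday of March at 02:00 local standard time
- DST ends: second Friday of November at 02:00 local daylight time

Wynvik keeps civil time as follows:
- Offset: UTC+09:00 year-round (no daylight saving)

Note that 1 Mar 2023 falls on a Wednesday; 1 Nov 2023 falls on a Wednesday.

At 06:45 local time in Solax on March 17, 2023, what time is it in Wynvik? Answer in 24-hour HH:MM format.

1 March 2023 is a Wednesday, so the first Sunday is March 5 and the third is March 19.
1 November 2023 is a Wednesday, so the first Friday is November 3 and the second is November 10.
Daylight saving runs 19 March – 10 November; March 17, 2023 is outside that window, so Solax is on standard time at UTC+03:30.
06:45 Solax − 3h30m = 03:15 UTC.
Wynvik has no daylight saving, so its offset is UTC+09:00 year-round.
03:15 UTC + 9h = 12:15 Wynvik.

12:15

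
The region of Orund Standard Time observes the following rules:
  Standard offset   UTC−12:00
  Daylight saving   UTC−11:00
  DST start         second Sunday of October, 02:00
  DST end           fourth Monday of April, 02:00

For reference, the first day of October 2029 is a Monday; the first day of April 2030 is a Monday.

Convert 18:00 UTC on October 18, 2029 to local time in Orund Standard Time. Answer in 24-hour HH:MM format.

1 October 2029 is a Monday, so the first Sunday is October 7 and the second is October 14.
1 April 2030 is a Monday, so the first Monday is April 1 and the fourth is April 22.
At the standard offset (UTC−12:00), 18:00 UTC − 12h = 06:00 Orund Standard Time standard time.
The standard-time date in Orund Standard Time, October 18, 2029, lies within the daylight-saving period (14 October 2029 – 22 April 2030), so Orund Standard Time is on daylight time, UTC−11:00.
18:00 UTC − 11h = 07:00 local.

07:00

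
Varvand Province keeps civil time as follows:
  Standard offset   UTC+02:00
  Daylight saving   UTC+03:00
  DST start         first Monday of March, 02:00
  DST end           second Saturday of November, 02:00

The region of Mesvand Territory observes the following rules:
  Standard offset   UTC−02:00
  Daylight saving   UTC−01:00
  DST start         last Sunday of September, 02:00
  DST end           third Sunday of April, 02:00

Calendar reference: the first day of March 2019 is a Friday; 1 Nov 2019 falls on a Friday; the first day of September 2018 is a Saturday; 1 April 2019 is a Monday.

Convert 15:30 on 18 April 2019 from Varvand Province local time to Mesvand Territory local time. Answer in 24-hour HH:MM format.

1 March 2019 is a Friday, so the first Monday is March 4.
1 November 2019 is a Friday, so the first Saturday is November 2 and the second is November 9.
18 April 2019 lies within the daylight-saving period (4 March – 9 November), so Varvand Province is on daylight time, UTC+03:00.
15:30 Varvand Province − 3h = 12:30 UTC.
1 September 2018 is a Saturday, so Sundays fall on 2, 9, 16, 23, 30; the last is September 30.
1 April 2019 is a Monday, so the first Sunday is April 7 and the third is April 21.
At the standard offset (UTC−02:00), 12:30 UTC − 2h = 10:30 Mesvand Territory standard time.
Daylight saving runs 30 September 2018 – 21 April 2019; the standard-time date in Mesvand Territory, 18 April 2019, is inside that window, so Mesvand Territory is at UTC−01:00.
12:30 UTC − 1h = 11:30 Mesvand Territory.

11:30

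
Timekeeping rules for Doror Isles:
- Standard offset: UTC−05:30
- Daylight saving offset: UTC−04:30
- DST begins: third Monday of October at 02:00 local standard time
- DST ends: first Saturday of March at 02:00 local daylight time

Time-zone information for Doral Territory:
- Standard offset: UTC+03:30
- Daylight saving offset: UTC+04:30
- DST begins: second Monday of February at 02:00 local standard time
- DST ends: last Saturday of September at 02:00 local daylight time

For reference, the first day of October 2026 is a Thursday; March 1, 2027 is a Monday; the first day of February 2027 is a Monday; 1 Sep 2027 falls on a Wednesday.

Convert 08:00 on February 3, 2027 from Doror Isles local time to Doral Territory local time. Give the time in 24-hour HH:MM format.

1 October 2026 is a Thursday, so the first Monday is October 5 and the third is October 19.
1 March 2027 is a Monday, so the first Saturday is March 6.
Daylight saving runs 19 October 2026 – 6 March 2027; February 3, 2027 is inside that window, so Doror Isles is at UTC−04:30.
08:00 Doror Isles + 4h30m = 12:30 UTC.
1 February 2027 is a Monday, so the first Monday is February 1 and the second is February 8.
1 September 2027 is a Wednesday, so Saturdays fall on 4, 11, 18, 25; the last is September 25.
At the standard offset (UTC+03:30), 12:30 UTC + 3h30m = 16:00 Doral Territory standard time.
The standard-time date in Doral Territory, February 3, 2027, does not fall between 8 February and 25 September, so daylight saving is not in effect and Doral Territory is at UTC+03:30.
12:30 UTC + 3h30m = 16:00 Doral Territory.

16:00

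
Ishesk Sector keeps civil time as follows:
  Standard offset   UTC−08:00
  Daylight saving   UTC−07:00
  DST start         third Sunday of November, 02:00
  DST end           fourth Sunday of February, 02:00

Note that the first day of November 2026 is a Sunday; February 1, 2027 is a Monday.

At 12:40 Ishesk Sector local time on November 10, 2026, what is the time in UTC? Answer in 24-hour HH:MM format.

1 November 2026 is a Sunday, so the first Sunday is November 1 and the third is November 15.
1 February 2027 is a Monday, so the first Sunday is February 7 and the fourth is February 28.
November 10, 2026 is outside the daylight-saving period (15 November 2026 – 28 February 2027), so Ishesk Sector is on standard time, UTC−08:00.
12:40 local + 8h = 20:40 UTC.

20:40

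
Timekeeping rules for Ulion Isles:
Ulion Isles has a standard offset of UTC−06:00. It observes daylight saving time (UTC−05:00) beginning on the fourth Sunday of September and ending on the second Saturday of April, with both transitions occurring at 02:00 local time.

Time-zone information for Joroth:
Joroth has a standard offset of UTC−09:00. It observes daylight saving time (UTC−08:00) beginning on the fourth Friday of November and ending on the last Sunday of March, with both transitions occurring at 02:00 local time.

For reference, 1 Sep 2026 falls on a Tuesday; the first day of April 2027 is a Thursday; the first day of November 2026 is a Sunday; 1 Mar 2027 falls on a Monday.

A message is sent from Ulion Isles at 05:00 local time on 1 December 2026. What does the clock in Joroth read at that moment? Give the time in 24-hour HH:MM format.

02:00

1 September 2026 is a Tuesday, so the first Sunday is September 6 and the fourth is September 27.
1 April 2027 is a Thursday, so the first Saturday is April 3 and the second is April 10.
Daylight saving runs 27 September 2026 – 10 April 2027; 1 December 2026 is inside that window, so Ulion Isles is at UTC−05:00.
05:00 Ulion Isles + 5h = 10:00 UTC.
1 November 2026 is a Sunday, so the first Friday is November 6 and the fourth is November 27.
1 March 2027 is a Monday, so Sundays fall on 7, 14, 21, 28; the last is March 28.
At the standard offset (UTC−09:00), 10:00 UTC − 9h = 01:00 Joroth standard time.
The standard-time date in Joroth, 1 December 2026, lies within the daylight-saving period (27 November 2026 – 28 March 2027), so Joroth is on daylight time, UTC−08:00.
10:00 UTC − 8h = 02:00 Joroth.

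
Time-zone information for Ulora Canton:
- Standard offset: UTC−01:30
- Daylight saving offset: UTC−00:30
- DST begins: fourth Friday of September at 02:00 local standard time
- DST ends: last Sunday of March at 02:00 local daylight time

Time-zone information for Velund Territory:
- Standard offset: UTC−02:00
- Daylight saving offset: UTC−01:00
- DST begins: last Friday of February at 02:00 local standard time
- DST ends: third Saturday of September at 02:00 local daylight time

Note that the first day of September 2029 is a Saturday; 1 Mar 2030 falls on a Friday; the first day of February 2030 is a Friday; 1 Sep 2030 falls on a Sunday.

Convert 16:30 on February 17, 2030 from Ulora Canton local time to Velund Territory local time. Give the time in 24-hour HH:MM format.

15:00

1 September 2029 is a Saturday, so the first Friday is September 7 and the fourth is September 28.
1 March 2030 is a Friday, so Sundays fall on 3, 10, 17, 24, 31; the last is March 31.
Daylight saving runs 28 September 2029 – 31 March 2030; February 17, 2030 is inside that window, so Ulora Canton is at UTC−00:30.
16:30 Ulora Canton + 0h30m = 17:00 UTC.
1 February 2030 is a Friday, so Fridays fall on 1, 8, 15, 22; the last is February 22.
1 September 2030 is a Sunday, so the first Saturday is September 7 and the third is September 21.
At the standard offset (UTC−02:00), 17:00 UTC − 2h = 15:00 Velund Territory standard time.
Daylight saving runs 22 February – 21 September; the standard-time date in Velund Territory, February 17, 2030, is outside that window, so Velund Territory is on standard time at UTC−02:00.
17:00 UTC − 2h = 15:00 Velund Territory.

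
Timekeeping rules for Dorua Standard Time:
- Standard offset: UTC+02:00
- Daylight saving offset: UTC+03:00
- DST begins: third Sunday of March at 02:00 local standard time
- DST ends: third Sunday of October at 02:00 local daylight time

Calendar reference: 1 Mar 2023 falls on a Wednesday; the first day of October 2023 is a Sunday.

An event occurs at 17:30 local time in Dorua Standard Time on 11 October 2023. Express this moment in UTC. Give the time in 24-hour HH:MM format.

14:30

1 March 2023 is a Wednesday, so the first Sunday is March 5 and the third is March 19.
1 October 2023 is a Sunday, so the first Sunday is October 1 and the third is October 15.
11 October 2023 lies within the daylight-saving period (19 March – 15 October), so Dorua Standard Time is on daylight time, UTC+03:00.
17:30 local − 3h = 14:30 UTC.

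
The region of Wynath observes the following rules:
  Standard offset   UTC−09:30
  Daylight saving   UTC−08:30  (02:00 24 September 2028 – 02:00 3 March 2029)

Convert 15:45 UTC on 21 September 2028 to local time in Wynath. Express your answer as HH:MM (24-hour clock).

At the standard offset (UTC−09:30), 15:45 UTC − 9h30m = 06:15 Wynath standard time.
Daylight saving runs 24 September 2028 – 3 March 2029; the standard-time date in Wynath, 21 September 2028, is outside that window, so Wynath is on standard time at UTC−09:30.
15:45 UTC − 9h30m = 06:15 local.

06:15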